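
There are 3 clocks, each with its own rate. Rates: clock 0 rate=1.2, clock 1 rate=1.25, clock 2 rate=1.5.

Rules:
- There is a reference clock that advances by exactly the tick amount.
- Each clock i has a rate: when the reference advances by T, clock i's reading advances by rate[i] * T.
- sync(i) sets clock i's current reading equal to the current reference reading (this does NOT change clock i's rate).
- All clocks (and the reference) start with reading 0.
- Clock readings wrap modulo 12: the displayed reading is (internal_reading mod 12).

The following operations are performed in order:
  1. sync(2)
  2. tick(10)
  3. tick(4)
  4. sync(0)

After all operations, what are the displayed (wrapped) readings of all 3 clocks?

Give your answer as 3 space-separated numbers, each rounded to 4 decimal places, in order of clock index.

After op 1 sync(2): ref=0.0000 raw=[0.0000 0.0000 0.0000]
After op 2 tick(10): ref=10.0000 raw=[12.0000 12.5000 15.0000]
After op 3 tick(4): ref=14.0000 raw=[16.8000 17.5000 21.0000]
After op 4 sync(0): ref=14.0000 raw=[14.0000 17.5000 21.0000]
Wrap final raw readings (mod 12): 14.0000 mod 12 = 2.0000; 17.5000 mod 12 = 5.5000; 21.0000 mod 12 = 9.0000

Answer: 2.0000 5.5000 9.0000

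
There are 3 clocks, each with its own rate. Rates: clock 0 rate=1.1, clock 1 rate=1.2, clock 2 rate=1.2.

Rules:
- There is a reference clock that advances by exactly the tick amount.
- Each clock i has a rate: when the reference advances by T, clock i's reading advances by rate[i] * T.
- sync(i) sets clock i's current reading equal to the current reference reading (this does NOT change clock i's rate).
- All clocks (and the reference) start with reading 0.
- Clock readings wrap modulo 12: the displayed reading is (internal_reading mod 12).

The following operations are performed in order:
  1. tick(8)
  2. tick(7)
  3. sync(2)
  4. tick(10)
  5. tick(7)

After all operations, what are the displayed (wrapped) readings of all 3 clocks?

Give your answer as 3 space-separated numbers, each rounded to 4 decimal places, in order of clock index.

Answer: 11.2000 2.4000 11.4000

Derivation:
After op 1 tick(8): ref=8.0000 raw=[8.8000 9.6000 9.6000]
After op 2 tick(7): ref=15.0000 raw=[16.5000 18.0000 18.0000]
After op 3 sync(2): ref=15.0000 raw=[16.5000 18.0000 15.0000]
After op 4 tick(10): ref=25.0000 raw=[27.5000 30.0000 27.0000]
After op 5 tick(7): ref=32.0000 raw=[35.2000 38.4000 35.4000]
Wrap final raw readings (mod 12): 35.2000 mod 12 = 11.2000; 38.4000 mod 12 = 2.4000; 35.4000 mod 12 = 11.4000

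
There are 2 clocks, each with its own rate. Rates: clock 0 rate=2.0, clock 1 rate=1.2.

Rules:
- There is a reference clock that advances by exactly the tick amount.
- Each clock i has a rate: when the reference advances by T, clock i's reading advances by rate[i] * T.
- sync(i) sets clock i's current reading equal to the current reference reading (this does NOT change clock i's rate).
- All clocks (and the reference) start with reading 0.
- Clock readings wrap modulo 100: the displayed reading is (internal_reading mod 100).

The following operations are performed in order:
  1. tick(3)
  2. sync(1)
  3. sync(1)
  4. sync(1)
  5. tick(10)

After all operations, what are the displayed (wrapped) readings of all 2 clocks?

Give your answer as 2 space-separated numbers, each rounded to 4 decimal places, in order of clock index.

Answer: 26.0000 15.0000

Derivation:
After op 1 tick(3): ref=3.0000 raw=[6.0000 3.6000]
After op 2 sync(1): ref=3.0000 raw=[6.0000 3.0000]
After op 3 sync(1): ref=3.0000 raw=[6.0000 3.0000]
After op 4 sync(1): ref=3.0000 raw=[6.0000 3.0000]
After op 5 tick(10): ref=13.0000 raw=[26.0000 15.0000]
Wrap final raw readings (mod 100): 26.0000 mod 100 = 26.0000; 15.0000 mod 100 = 15.0000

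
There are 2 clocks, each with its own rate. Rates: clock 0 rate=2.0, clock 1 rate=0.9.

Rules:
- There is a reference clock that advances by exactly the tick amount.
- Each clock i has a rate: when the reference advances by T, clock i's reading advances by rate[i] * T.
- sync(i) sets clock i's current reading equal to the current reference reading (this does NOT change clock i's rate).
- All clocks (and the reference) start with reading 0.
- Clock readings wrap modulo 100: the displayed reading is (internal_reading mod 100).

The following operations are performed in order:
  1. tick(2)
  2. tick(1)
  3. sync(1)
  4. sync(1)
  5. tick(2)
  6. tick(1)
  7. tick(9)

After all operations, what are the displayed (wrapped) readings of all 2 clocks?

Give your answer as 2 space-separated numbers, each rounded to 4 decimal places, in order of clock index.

Answer: 30.0000 13.8000

Derivation:
After op 1 tick(2): ref=2.0000 raw=[4.0000 1.8000]
After op 2 tick(1): ref=3.0000 raw=[6.0000 2.7000]
After op 3 sync(1): ref=3.0000 raw=[6.0000 3.0000]
After op 4 sync(1): ref=3.0000 raw=[6.0000 3.0000]
After op 5 tick(2): ref=5.0000 raw=[10.0000 4.8000]
After op 6 tick(1): ref=6.0000 raw=[12.0000 5.7000]
After op 7 tick(9): ref=15.0000 raw=[30.0000 13.8000]
Wrap final raw readings (mod 100): 30.0000 mod 100 = 30.0000; 13.8000 mod 100 = 13.8000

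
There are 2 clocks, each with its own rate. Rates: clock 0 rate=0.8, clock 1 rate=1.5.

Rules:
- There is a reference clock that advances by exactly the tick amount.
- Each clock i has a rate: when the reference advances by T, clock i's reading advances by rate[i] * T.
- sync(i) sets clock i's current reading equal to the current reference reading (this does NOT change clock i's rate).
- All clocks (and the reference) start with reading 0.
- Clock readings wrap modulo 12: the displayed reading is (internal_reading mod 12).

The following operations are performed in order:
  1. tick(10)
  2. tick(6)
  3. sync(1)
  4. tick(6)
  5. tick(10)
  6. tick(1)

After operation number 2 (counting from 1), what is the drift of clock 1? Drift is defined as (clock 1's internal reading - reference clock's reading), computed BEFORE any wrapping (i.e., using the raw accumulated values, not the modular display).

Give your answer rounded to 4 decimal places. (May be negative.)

Answer: 8.0000

Derivation:
After op 1 tick(10): ref=10.0000 raw=[8.0000 15.0000]
After op 2 tick(6): ref=16.0000 raw=[12.8000 24.0000]
Drift of clock 1 after op 2: 24.0000 - 16.0000 = 8.0000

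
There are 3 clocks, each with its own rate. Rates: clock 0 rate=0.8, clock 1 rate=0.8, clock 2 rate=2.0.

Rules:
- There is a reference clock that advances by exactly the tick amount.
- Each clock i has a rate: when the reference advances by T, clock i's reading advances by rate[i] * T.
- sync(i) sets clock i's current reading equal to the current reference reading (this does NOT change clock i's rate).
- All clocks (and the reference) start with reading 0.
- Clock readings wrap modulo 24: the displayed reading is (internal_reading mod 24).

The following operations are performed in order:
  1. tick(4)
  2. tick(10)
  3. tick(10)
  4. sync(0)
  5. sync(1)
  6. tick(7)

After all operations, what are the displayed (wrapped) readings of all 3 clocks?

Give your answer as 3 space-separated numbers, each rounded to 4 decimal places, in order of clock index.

Answer: 5.6000 5.6000 14.0000

Derivation:
After op 1 tick(4): ref=4.0000 raw=[3.2000 3.2000 8.0000]
After op 2 tick(10): ref=14.0000 raw=[11.2000 11.2000 28.0000]
After op 3 tick(10): ref=24.0000 raw=[19.2000 19.2000 48.0000]
After op 4 sync(0): ref=24.0000 raw=[24.0000 19.2000 48.0000]
After op 5 sync(1): ref=24.0000 raw=[24.0000 24.0000 48.0000]
After op 6 tick(7): ref=31.0000 raw=[29.6000 29.6000 62.0000]
Wrap final raw readings (mod 24): 29.6000 mod 24 = 5.6000; 29.6000 mod 24 = 5.6000; 62.0000 mod 24 = 14.0000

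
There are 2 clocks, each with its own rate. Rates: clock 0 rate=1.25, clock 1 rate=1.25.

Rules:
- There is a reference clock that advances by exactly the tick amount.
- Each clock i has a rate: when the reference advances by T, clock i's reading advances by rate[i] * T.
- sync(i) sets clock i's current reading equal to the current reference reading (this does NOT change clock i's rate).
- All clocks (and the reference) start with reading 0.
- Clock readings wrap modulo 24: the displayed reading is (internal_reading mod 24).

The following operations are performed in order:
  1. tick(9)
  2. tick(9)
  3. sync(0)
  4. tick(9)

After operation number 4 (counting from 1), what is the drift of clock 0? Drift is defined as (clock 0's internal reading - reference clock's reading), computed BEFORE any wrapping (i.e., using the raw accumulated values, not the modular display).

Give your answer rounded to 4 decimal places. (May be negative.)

Answer: 2.2500

Derivation:
After op 1 tick(9): ref=9.0000 raw=[11.2500 11.2500]
After op 2 tick(9): ref=18.0000 raw=[22.5000 22.5000]
After op 3 sync(0): ref=18.0000 raw=[18.0000 22.5000]
After op 4 tick(9): ref=27.0000 raw=[29.2500 33.7500]
Drift of clock 0 after op 4: 29.2500 - 27.0000 = 2.2500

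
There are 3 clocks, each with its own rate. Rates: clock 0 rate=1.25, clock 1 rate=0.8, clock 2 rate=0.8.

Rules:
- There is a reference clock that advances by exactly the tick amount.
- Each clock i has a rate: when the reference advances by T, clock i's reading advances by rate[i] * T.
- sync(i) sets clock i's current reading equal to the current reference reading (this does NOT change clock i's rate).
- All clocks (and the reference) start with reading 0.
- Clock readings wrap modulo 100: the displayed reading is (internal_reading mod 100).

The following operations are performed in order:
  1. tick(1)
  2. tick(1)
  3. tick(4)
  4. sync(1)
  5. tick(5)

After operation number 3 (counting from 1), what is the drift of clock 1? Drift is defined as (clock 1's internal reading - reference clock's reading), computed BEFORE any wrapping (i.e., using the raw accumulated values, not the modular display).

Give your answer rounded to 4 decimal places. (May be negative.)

Answer: -1.2000

Derivation:
After op 1 tick(1): ref=1.0000 raw=[1.2500 0.8000 0.8000]
After op 2 tick(1): ref=2.0000 raw=[2.5000 1.6000 1.6000]
After op 3 tick(4): ref=6.0000 raw=[7.5000 4.8000 4.8000]
Drift of clock 1 after op 3: 4.8000 - 6.0000 = -1.2000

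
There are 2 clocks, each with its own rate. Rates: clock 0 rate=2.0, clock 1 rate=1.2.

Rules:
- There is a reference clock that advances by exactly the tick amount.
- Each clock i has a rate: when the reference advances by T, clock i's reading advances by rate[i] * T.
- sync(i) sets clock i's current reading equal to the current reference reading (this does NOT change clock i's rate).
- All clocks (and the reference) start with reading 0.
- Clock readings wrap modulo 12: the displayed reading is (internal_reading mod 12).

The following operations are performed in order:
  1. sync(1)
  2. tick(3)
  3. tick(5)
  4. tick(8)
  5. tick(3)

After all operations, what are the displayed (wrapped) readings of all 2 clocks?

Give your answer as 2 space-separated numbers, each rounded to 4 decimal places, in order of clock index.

After op 1 sync(1): ref=0.0000 raw=[0.0000 0.0000]
After op 2 tick(3): ref=3.0000 raw=[6.0000 3.6000]
After op 3 tick(5): ref=8.0000 raw=[16.0000 9.6000]
After op 4 tick(8): ref=16.0000 raw=[32.0000 19.2000]
After op 5 tick(3): ref=19.0000 raw=[38.0000 22.8000]
Wrap final raw readings (mod 12): 38.0000 mod 12 = 2.0000; 22.8000 mod 12 = 10.8000

Answer: 2.0000 10.8000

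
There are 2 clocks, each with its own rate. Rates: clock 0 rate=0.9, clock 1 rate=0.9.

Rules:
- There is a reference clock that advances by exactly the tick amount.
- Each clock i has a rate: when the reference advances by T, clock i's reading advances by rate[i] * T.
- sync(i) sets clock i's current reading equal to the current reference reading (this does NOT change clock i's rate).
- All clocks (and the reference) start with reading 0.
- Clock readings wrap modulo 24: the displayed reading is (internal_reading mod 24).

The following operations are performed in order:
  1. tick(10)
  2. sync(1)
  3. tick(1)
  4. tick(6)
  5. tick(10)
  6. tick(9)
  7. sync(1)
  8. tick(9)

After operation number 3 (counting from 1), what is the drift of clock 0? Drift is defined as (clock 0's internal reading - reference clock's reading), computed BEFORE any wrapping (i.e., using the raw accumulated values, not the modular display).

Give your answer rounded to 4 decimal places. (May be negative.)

After op 1 tick(10): ref=10.0000 raw=[9.0000 9.0000]
After op 2 sync(1): ref=10.0000 raw=[9.0000 10.0000]
After op 3 tick(1): ref=11.0000 raw=[9.9000 10.9000]
Drift of clock 0 after op 3: 9.9000 - 11.0000 = -1.1000

Answer: -1.1000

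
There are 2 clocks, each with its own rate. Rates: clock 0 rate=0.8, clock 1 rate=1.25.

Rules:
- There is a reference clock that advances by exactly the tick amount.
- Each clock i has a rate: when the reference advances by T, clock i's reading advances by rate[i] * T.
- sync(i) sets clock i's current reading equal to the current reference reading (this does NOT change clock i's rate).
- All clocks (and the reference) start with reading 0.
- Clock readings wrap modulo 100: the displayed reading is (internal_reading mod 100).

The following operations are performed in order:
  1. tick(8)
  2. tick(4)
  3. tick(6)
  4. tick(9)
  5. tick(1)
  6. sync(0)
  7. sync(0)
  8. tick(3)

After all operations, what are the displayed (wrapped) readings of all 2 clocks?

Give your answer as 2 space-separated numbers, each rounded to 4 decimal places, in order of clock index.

After op 1 tick(8): ref=8.0000 raw=[6.4000 10.0000]
After op 2 tick(4): ref=12.0000 raw=[9.6000 15.0000]
After op 3 tick(6): ref=18.0000 raw=[14.4000 22.5000]
After op 4 tick(9): ref=27.0000 raw=[21.6000 33.7500]
After op 5 tick(1): ref=28.0000 raw=[22.4000 35.0000]
After op 6 sync(0): ref=28.0000 raw=[28.0000 35.0000]
After op 7 sync(0): ref=28.0000 raw=[28.0000 35.0000]
After op 8 tick(3): ref=31.0000 raw=[30.4000 38.7500]
Wrap final raw readings (mod 100): 30.4000 mod 100 = 30.4000; 38.7500 mod 100 = 38.7500

Answer: 30.4000 38.7500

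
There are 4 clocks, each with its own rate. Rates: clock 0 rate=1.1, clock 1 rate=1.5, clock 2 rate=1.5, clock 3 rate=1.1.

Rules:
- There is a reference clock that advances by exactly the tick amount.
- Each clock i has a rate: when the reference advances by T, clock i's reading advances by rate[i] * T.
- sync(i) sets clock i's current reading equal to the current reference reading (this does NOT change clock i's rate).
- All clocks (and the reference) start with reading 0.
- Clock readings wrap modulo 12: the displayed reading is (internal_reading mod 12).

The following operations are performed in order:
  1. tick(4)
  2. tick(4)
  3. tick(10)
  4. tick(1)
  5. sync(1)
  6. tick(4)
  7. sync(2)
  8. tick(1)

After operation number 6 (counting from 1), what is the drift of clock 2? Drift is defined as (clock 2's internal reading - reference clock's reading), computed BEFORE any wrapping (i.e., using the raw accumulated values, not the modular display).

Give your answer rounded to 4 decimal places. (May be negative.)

Answer: 11.5000

Derivation:
After op 1 tick(4): ref=4.0000 raw=[4.4000 6.0000 6.0000 4.4000]
After op 2 tick(4): ref=8.0000 raw=[8.8000 12.0000 12.0000 8.8000]
After op 3 tick(10): ref=18.0000 raw=[19.8000 27.0000 27.0000 19.8000]
After op 4 tick(1): ref=19.0000 raw=[20.9000 28.5000 28.5000 20.9000]
After op 5 sync(1): ref=19.0000 raw=[20.9000 19.0000 28.5000 20.9000]
After op 6 tick(4): ref=23.0000 raw=[25.3000 25.0000 34.5000 25.3000]
Drift of clock 2 after op 6: 34.5000 - 23.0000 = 11.5000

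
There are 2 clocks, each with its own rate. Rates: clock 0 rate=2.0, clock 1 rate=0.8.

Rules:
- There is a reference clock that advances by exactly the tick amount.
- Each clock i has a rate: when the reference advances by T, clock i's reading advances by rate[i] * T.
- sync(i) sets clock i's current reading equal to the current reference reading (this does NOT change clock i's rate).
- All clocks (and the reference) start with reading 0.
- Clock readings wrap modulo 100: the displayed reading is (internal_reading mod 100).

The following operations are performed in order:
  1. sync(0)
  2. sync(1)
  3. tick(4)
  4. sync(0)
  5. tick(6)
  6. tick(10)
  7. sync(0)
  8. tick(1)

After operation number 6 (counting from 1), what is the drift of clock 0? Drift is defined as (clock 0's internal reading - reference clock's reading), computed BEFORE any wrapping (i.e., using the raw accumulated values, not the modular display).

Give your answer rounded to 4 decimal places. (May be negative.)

Answer: 16.0000

Derivation:
After op 1 sync(0): ref=0.0000 raw=[0.0000 0.0000]
After op 2 sync(1): ref=0.0000 raw=[0.0000 0.0000]
After op 3 tick(4): ref=4.0000 raw=[8.0000 3.2000]
After op 4 sync(0): ref=4.0000 raw=[4.0000 3.2000]
After op 5 tick(6): ref=10.0000 raw=[16.0000 8.0000]
After op 6 tick(10): ref=20.0000 raw=[36.0000 16.0000]
Drift of clock 0 after op 6: 36.0000 - 20.0000 = 16.0000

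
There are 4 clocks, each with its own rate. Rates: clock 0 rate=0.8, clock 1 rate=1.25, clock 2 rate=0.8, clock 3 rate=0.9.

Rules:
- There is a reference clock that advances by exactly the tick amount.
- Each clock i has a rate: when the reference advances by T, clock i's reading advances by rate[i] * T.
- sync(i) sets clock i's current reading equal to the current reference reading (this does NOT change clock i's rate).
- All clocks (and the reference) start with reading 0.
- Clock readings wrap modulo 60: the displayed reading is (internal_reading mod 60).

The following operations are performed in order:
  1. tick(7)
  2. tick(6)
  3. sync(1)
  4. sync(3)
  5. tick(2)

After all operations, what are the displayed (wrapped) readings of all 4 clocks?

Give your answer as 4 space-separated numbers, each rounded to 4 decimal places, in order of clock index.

Answer: 12.0000 15.5000 12.0000 14.8000

Derivation:
After op 1 tick(7): ref=7.0000 raw=[5.6000 8.7500 5.6000 6.3000]
After op 2 tick(6): ref=13.0000 raw=[10.4000 16.2500 10.4000 11.7000]
After op 3 sync(1): ref=13.0000 raw=[10.4000 13.0000 10.4000 11.7000]
After op 4 sync(3): ref=13.0000 raw=[10.4000 13.0000 10.4000 13.0000]
After op 5 tick(2): ref=15.0000 raw=[12.0000 15.5000 12.0000 14.8000]
Wrap final raw readings (mod 60): 12.0000 mod 60 = 12.0000; 15.5000 mod 60 = 15.5000; 12.0000 mod 60 = 12.0000; 14.8000 mod 60 = 14.8000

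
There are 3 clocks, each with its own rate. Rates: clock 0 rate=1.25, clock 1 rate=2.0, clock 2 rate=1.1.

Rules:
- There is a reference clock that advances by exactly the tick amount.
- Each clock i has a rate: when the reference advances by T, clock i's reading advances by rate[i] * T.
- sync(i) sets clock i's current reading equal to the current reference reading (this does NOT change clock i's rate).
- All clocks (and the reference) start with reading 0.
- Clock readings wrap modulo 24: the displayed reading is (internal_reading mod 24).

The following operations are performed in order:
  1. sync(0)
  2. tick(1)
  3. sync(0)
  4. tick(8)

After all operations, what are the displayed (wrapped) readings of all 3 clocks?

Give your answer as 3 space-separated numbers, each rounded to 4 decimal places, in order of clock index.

After op 1 sync(0): ref=0.0000 raw=[0.0000 0.0000 0.0000]
After op 2 tick(1): ref=1.0000 raw=[1.2500 2.0000 1.1000]
After op 3 sync(0): ref=1.0000 raw=[1.0000 2.0000 1.1000]
After op 4 tick(8): ref=9.0000 raw=[11.0000 18.0000 9.9000]
Wrap final raw readings (mod 24): 11.0000 mod 24 = 11.0000; 18.0000 mod 24 = 18.0000; 9.9000 mod 24 = 9.9000

Answer: 11.0000 18.0000 9.9000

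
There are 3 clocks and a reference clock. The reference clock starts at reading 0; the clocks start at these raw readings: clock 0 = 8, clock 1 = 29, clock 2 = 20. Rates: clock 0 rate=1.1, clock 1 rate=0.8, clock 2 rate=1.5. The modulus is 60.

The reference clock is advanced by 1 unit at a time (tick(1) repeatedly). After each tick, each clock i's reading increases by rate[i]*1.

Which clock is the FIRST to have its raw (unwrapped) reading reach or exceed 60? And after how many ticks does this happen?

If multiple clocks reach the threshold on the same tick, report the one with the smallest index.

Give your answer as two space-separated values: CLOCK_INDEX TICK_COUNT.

clock 0: start=8, rate=1.1, needs 60-8 = 52; ticks = ceil(52/1.1) = ceil(47.2727) = 48; reading at tick 48 = 8 + 1.1*48 = 60.8000
clock 1: start=29, rate=0.8, needs 60-29 = 31; ticks = ceil(31/0.8) = ceil(38.7500) = 39; reading at tick 39 = 29 + 0.8*39 = 60.2000
clock 2: start=20, rate=1.5, needs 60-20 = 40; ticks = ceil(40/1.5) = ceil(26.6667) = 27; reading at tick 27 = 20 + 1.5*27 = 60.5000
Minimum tick count = 27; winners = [2]; smallest index = 2

Answer: 2 27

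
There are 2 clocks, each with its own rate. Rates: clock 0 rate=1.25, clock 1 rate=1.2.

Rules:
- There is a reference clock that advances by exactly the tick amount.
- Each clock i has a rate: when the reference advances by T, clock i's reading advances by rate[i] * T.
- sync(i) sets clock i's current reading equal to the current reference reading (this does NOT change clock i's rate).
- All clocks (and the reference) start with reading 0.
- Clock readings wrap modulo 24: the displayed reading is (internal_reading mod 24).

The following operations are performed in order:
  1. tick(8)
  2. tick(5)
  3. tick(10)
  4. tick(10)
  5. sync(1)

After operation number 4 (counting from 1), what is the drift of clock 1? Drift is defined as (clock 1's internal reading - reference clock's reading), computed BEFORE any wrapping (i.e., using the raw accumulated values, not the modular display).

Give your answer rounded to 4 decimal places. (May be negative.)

After op 1 tick(8): ref=8.0000 raw=[10.0000 9.6000]
After op 2 tick(5): ref=13.0000 raw=[16.2500 15.6000]
After op 3 tick(10): ref=23.0000 raw=[28.7500 27.6000]
After op 4 tick(10): ref=33.0000 raw=[41.2500 39.6000]
Drift of clock 1 after op 4: 39.6000 - 33.0000 = 6.6000

Answer: 6.6000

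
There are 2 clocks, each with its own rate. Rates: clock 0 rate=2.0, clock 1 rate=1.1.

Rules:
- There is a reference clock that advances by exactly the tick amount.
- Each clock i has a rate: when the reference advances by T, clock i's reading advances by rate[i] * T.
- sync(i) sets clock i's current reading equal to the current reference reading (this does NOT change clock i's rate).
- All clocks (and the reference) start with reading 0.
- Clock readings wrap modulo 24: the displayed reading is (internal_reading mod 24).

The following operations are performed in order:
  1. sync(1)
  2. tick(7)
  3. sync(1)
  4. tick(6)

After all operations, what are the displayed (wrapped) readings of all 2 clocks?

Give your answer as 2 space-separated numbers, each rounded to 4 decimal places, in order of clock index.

After op 1 sync(1): ref=0.0000 raw=[0.0000 0.0000]
After op 2 tick(7): ref=7.0000 raw=[14.0000 7.7000]
After op 3 sync(1): ref=7.0000 raw=[14.0000 7.0000]
After op 4 tick(6): ref=13.0000 raw=[26.0000 13.6000]
Wrap final raw readings (mod 24): 26.0000 mod 24 = 2.0000; 13.6000 mod 24 = 13.6000

Answer: 2.0000 13.6000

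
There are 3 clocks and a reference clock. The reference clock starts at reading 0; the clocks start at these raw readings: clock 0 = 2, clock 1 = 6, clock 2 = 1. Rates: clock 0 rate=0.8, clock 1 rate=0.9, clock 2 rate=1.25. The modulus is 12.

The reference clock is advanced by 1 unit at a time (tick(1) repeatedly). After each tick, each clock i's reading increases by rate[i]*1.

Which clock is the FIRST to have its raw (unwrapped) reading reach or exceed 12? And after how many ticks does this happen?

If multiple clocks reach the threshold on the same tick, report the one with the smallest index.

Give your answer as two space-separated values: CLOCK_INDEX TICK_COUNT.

clock 0: start=2, rate=0.8, needs 12-2 = 10; ticks = ceil(10/0.8) = ceil(12.5000) = 13; reading at tick 13 = 2 + 0.8*13 = 12.4000
clock 1: start=6, rate=0.9, needs 12-6 = 6; ticks = ceil(6/0.9) = ceil(6.6667) = 7; reading at tick 7 = 6 + 0.9*7 = 12.3000
clock 2: start=1, rate=1.25, needs 12-1 = 11; ticks = ceil(11/1.25) = ceil(8.8000) = 9; reading at tick 9 = 1 + 1.25*9 = 12.2500
Minimum tick count = 7; winners = [1]; smallest index = 1

Answer: 1 7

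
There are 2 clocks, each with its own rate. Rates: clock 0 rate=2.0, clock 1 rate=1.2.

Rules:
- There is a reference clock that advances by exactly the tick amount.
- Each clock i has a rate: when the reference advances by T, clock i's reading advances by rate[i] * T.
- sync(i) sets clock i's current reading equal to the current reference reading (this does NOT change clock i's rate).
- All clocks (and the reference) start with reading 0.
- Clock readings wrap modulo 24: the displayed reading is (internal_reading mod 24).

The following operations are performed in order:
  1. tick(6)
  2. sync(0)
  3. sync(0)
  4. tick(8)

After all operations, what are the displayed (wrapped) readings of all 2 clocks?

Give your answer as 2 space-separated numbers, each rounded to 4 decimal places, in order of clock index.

Answer: 22.0000 16.8000

Derivation:
After op 1 tick(6): ref=6.0000 raw=[12.0000 7.2000]
After op 2 sync(0): ref=6.0000 raw=[6.0000 7.2000]
After op 3 sync(0): ref=6.0000 raw=[6.0000 7.2000]
After op 4 tick(8): ref=14.0000 raw=[22.0000 16.8000]
Wrap final raw readings (mod 24): 22.0000 mod 24 = 22.0000; 16.8000 mod 24 = 16.8000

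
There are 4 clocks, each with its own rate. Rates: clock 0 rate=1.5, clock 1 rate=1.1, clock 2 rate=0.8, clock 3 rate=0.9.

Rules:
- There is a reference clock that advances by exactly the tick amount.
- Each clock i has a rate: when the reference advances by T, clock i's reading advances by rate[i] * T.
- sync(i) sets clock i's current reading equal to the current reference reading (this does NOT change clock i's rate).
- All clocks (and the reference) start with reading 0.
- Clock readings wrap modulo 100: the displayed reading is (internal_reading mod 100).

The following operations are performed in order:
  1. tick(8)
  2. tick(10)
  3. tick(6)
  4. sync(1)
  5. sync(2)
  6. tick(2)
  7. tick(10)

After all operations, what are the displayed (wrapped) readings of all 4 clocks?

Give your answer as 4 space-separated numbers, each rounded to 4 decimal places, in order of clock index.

Answer: 54.0000 37.2000 33.6000 32.4000

Derivation:
After op 1 tick(8): ref=8.0000 raw=[12.0000 8.8000 6.4000 7.2000]
After op 2 tick(10): ref=18.0000 raw=[27.0000 19.8000 14.4000 16.2000]
After op 3 tick(6): ref=24.0000 raw=[36.0000 26.4000 19.2000 21.6000]
After op 4 sync(1): ref=24.0000 raw=[36.0000 24.0000 19.2000 21.6000]
After op 5 sync(2): ref=24.0000 raw=[36.0000 24.0000 24.0000 21.6000]
After op 6 tick(2): ref=26.0000 raw=[39.0000 26.2000 25.6000 23.4000]
After op 7 tick(10): ref=36.0000 raw=[54.0000 37.2000 33.6000 32.4000]
Wrap final raw readings (mod 100): 54.0000 mod 100 = 54.0000; 37.2000 mod 100 = 37.2000; 33.6000 mod 100 = 33.6000; 32.4000 mod 100 = 32.4000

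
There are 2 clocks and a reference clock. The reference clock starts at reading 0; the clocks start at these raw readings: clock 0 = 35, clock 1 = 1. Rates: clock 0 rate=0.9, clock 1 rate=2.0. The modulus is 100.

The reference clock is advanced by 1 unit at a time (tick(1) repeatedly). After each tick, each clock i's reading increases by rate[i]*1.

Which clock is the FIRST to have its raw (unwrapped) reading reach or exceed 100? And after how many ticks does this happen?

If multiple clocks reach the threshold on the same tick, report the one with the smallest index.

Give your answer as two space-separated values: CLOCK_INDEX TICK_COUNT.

Answer: 1 50

Derivation:
clock 0: start=35, rate=0.9, needs 100-35 = 65; ticks = ceil(65/0.9) = ceil(72.2222) = 73; reading at tick 73 = 35 + 0.9*73 = 100.7000
clock 1: start=1, rate=2.0, needs 100-1 = 99; ticks = ceil(99/2.0) = ceil(49.5000) = 50; reading at tick 50 = 1 + 2.0*50 = 101.0000
Minimum tick count = 50; winners = [1]; smallest index = 1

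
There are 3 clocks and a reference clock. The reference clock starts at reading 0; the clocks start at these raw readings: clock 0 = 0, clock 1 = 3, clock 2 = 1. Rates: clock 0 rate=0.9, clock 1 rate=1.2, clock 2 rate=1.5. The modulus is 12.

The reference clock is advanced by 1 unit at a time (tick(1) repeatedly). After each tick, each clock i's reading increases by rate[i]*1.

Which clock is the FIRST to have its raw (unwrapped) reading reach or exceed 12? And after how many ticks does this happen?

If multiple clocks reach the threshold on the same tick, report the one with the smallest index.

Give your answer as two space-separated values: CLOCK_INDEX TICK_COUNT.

Answer: 1 8

Derivation:
clock 0: start=0, rate=0.9, needs 12-0 = 12; ticks = ceil(12/0.9) = ceil(13.3333) = 14; reading at tick 14 = 0 + 0.9*14 = 12.6000
clock 1: start=3, rate=1.2, needs 12-3 = 9; ticks = ceil(9/1.2) = ceil(7.5000) = 8; reading at tick 8 = 3 + 1.2*8 = 12.6000
clock 2: start=1, rate=1.5, needs 12-1 = 11; ticks = ceil(11/1.5) = ceil(7.3333) = 8; reading at tick 8 = 1 + 1.5*8 = 13.0000
Minimum tick count = 8; winners = [1, 2]; smallest index = 1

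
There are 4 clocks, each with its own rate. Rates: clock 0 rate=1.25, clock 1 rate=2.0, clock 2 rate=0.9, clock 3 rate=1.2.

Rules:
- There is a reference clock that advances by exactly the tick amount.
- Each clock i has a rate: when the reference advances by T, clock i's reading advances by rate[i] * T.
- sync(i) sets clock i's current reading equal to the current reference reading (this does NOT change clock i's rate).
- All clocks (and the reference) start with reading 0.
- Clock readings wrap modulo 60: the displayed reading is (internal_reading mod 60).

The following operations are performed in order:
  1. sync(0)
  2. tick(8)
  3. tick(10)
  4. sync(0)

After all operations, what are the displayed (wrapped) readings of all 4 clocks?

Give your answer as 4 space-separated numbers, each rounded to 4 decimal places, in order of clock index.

Answer: 18.0000 36.0000 16.2000 21.6000

Derivation:
After op 1 sync(0): ref=0.0000 raw=[0.0000 0.0000 0.0000 0.0000]
After op 2 tick(8): ref=8.0000 raw=[10.0000 16.0000 7.2000 9.6000]
After op 3 tick(10): ref=18.0000 raw=[22.5000 36.0000 16.2000 21.6000]
After op 4 sync(0): ref=18.0000 raw=[18.0000 36.0000 16.2000 21.6000]
Wrap final raw readings (mod 60): 18.0000 mod 60 = 18.0000; 36.0000 mod 60 = 36.0000; 16.2000 mod 60 = 16.2000; 21.6000 mod 60 = 21.6000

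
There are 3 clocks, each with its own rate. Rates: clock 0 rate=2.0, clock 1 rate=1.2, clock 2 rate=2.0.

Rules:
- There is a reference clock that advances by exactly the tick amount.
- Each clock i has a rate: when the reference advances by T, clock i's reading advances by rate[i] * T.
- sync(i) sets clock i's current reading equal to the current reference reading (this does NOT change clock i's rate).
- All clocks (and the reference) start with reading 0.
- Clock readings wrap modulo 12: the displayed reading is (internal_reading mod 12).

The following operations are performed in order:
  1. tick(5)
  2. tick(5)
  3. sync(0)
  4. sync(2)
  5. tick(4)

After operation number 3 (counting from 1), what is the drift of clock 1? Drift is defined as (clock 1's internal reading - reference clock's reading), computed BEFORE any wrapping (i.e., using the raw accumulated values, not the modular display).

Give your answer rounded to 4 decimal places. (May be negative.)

Answer: 2.0000

Derivation:
After op 1 tick(5): ref=5.0000 raw=[10.0000 6.0000 10.0000]
After op 2 tick(5): ref=10.0000 raw=[20.0000 12.0000 20.0000]
After op 3 sync(0): ref=10.0000 raw=[10.0000 12.0000 20.0000]
Drift of clock 1 after op 3: 12.0000 - 10.0000 = 2.0000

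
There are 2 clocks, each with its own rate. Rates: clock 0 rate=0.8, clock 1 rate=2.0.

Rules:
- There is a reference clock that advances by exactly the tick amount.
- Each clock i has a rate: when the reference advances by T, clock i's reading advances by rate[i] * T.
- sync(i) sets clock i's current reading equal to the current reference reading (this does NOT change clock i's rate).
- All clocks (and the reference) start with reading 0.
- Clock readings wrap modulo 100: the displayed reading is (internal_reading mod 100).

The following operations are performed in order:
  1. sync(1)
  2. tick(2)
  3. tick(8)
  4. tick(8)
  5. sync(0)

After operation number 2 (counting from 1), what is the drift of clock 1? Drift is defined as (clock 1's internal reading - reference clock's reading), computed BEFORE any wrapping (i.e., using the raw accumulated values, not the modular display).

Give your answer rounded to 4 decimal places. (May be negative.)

After op 1 sync(1): ref=0.0000 raw=[0.0000 0.0000]
After op 2 tick(2): ref=2.0000 raw=[1.6000 4.0000]
Drift of clock 1 after op 2: 4.0000 - 2.0000 = 2.0000

Answer: 2.0000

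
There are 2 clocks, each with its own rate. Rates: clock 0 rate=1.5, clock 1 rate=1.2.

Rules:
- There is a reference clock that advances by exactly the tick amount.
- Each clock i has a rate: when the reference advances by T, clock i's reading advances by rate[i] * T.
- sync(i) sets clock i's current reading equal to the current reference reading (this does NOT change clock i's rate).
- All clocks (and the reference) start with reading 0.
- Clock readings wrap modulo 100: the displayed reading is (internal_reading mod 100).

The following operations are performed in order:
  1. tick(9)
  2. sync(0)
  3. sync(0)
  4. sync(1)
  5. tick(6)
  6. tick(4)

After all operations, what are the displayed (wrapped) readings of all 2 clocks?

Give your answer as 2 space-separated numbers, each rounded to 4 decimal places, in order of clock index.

After op 1 tick(9): ref=9.0000 raw=[13.5000 10.8000]
After op 2 sync(0): ref=9.0000 raw=[9.0000 10.8000]
After op 3 sync(0): ref=9.0000 raw=[9.0000 10.8000]
After op 4 sync(1): ref=9.0000 raw=[9.0000 9.0000]
After op 5 tick(6): ref=15.0000 raw=[18.0000 16.2000]
After op 6 tick(4): ref=19.0000 raw=[24.0000 21.0000]
Wrap final raw readings (mod 100): 24.0000 mod 100 = 24.0000; 21.0000 mod 100 = 21.0000

Answer: 24.0000 21.0000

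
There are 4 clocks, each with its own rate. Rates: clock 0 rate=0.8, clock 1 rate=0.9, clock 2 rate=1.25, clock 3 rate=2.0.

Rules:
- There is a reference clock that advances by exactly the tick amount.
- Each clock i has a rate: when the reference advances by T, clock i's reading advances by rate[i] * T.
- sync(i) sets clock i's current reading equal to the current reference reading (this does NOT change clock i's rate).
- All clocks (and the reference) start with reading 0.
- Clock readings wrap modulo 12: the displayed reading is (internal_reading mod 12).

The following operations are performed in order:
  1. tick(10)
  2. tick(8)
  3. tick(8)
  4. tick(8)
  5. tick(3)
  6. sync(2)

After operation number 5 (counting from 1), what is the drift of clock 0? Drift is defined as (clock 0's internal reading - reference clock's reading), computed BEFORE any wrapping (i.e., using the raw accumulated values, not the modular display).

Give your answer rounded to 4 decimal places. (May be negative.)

Answer: -7.4000

Derivation:
After op 1 tick(10): ref=10.0000 raw=[8.0000 9.0000 12.5000 20.0000]
After op 2 tick(8): ref=18.0000 raw=[14.4000 16.2000 22.5000 36.0000]
After op 3 tick(8): ref=26.0000 raw=[20.8000 23.4000 32.5000 52.0000]
After op 4 tick(8): ref=34.0000 raw=[27.2000 30.6000 42.5000 68.0000]
After op 5 tick(3): ref=37.0000 raw=[29.6000 33.3000 46.2500 74.0000]
Drift of clock 0 after op 5: 29.6000 - 37.0000 = -7.4000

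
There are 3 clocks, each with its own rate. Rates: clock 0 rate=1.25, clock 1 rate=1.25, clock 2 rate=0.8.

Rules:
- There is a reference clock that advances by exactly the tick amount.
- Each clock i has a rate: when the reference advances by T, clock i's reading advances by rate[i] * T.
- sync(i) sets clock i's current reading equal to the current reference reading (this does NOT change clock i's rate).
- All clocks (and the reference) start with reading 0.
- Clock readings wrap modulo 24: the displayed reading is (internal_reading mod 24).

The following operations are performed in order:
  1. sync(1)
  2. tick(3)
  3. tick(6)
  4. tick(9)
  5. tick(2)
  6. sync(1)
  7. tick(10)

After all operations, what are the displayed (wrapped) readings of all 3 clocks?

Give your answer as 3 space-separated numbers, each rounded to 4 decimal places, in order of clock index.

After op 1 sync(1): ref=0.0000 raw=[0.0000 0.0000 0.0000]
After op 2 tick(3): ref=3.0000 raw=[3.7500 3.7500 2.4000]
After op 3 tick(6): ref=9.0000 raw=[11.2500 11.2500 7.2000]
After op 4 tick(9): ref=18.0000 raw=[22.5000 22.5000 14.4000]
After op 5 tick(2): ref=20.0000 raw=[25.0000 25.0000 16.0000]
After op 6 sync(1): ref=20.0000 raw=[25.0000 20.0000 16.0000]
After op 7 tick(10): ref=30.0000 raw=[37.5000 32.5000 24.0000]
Wrap final raw readings (mod 24): 37.5000 mod 24 = 13.5000; 32.5000 mod 24 = 8.5000; 24.0000 mod 24 = 0.0000

Answer: 13.5000 8.5000 0.0000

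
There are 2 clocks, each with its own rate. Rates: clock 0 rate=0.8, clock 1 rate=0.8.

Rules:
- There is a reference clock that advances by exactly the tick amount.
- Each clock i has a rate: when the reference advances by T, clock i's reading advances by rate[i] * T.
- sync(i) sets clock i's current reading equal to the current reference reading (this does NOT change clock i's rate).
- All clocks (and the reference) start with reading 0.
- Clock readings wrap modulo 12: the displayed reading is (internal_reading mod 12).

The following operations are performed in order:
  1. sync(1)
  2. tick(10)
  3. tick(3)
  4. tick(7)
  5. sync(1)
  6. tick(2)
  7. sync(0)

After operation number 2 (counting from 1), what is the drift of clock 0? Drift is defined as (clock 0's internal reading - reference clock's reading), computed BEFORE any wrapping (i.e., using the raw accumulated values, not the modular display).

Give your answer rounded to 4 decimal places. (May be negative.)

Answer: -2.0000

Derivation:
After op 1 sync(1): ref=0.0000 raw=[0.0000 0.0000]
After op 2 tick(10): ref=10.0000 raw=[8.0000 8.0000]
Drift of clock 0 after op 2: 8.0000 - 10.0000 = -2.0000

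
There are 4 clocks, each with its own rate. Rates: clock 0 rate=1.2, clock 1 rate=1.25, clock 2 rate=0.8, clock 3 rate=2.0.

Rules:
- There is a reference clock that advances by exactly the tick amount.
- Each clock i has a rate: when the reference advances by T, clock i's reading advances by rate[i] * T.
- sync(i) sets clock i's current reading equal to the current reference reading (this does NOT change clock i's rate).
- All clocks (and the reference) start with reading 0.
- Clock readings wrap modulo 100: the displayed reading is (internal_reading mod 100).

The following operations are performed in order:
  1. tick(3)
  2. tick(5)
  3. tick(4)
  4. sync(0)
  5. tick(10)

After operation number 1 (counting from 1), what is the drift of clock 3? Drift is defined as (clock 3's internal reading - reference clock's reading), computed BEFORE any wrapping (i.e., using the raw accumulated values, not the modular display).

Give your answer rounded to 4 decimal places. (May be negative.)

After op 1 tick(3): ref=3.0000 raw=[3.6000 3.7500 2.4000 6.0000]
Drift of clock 3 after op 1: 6.0000 - 3.0000 = 3.0000

Answer: 3.0000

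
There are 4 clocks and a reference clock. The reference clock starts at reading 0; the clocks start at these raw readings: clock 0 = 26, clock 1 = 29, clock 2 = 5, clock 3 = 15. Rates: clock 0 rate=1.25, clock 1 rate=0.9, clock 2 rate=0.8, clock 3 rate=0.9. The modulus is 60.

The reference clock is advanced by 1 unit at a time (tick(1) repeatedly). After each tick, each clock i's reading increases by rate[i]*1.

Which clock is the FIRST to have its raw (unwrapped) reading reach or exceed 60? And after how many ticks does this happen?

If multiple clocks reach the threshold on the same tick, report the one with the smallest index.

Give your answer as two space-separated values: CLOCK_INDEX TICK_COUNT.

Answer: 0 28

Derivation:
clock 0: start=26, rate=1.25, needs 60-26 = 34; ticks = ceil(34/1.25) = ceil(27.2000) = 28; reading at tick 28 = 26 + 1.25*28 = 61.0000
clock 1: start=29, rate=0.9, needs 60-29 = 31; ticks = ceil(31/0.9) = ceil(34.4444) = 35; reading at tick 35 = 29 + 0.9*35 = 60.5000
clock 2: start=5, rate=0.8, needs 60-5 = 55; ticks = ceil(55/0.8) = ceil(68.7500) = 69; reading at tick 69 = 5 + 0.8*69 = 60.2000
clock 3: start=15, rate=0.9, needs 60-15 = 45; ticks = ceil(45/0.9) = ceil(50.0000) = 50; reading at tick 50 = 15 + 0.9*50 = 60.0000
Minimum tick count = 28; winners = [0]; smallest index = 0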